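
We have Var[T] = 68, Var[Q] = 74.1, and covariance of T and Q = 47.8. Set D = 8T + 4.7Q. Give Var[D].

Var[D] = a²·Var[T] + b²·Var[Q] + 2ab·covariance of T and Q with a = 8, b = 4.7.
= 8²·68 + 4.7²·74.1 + 2·8·4.7·47.8
= 4352 + 1636.869 + 3594.56 = 9583.429.

Var[D] = 9583.429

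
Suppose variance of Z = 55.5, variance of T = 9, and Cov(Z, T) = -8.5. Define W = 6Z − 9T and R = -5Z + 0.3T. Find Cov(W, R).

Cov(W, R) = -2087.1

By bilinearity, Cov(W, R) = ac·variance of Z + bd·variance of T + (ad+bc)·Cov(Z, T), with a=6, b=-9, c=-5, d=0.3.
ac·variance of Z = 6·(-5)·55.5 = -1665
bd·variance of T = (-9)·0.3·9 = -24.3
(ad+bc)·Cov(Z, T) = (46.8)·(-8.5) = -397.8
Cov(W, R) = -1665 + (-24.3) + (-397.8) = -2087.1.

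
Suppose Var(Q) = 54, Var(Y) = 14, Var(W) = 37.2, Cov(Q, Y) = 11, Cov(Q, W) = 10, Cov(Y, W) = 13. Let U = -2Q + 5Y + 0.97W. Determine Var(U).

Var(U) = 468.30148

Var(U) = a²·Var(Q) + b²·Var(Y) + c²·Var(W) + 2ab·Cov(Q, Y) + 2ac·Cov(Q, W) + 2bc·Cov(Y, W), with a = -2, b = 5, c = 0.97.
= 216 + 350 + 35.00148 + (-220) + (-38.8) + 126.1
= 468.30148.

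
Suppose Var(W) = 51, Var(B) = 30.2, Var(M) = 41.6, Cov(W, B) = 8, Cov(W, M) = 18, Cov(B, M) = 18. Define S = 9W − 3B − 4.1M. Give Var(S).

Var(S) = 3784.496

Var(S) = a²·Var(W) + b²·Var(B) + c²·Var(M) + 2ab·Cov(W, B) + 2ac·Cov(W, M) + 2bc·Cov(B, M), with a = 9, b = -3, c = -4.1.
= 4131 + 271.8 + 699.296 + (-432) + (-1328.4) + 442.8
= 3784.496.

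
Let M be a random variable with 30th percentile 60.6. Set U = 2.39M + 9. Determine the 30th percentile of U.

30th percentile of U = 153.834

Since a = 2.39 > 0 the transformation is increasing, so the 30th percentile of U = a·(P_{30} of M) + b = 2.39·60.6 + 9 = 153.834.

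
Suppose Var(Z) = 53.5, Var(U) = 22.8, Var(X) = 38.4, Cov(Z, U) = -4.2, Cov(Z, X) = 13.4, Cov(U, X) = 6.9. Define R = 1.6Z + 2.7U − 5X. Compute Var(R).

Var(R) = a²·Var(Z) + b²·Var(U) + c²·Var(X) + 2ab·Cov(Z, U) + 2ac·Cov(Z, X) + 2bc·Cov(U, X), with a = 1.6, b = 2.7, c = -5.
= 136.96 + 166.212 + 960 + (-36.288) + (-214.4) + (-186.3)
= 826.184.

Var(R) = 826.184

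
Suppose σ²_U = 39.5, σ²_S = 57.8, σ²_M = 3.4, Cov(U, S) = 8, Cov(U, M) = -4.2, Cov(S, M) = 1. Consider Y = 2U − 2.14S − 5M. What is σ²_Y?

σ²_Y = a²·σ²_U + b²·σ²_S + c²·σ²_M + 2ab·Cov(U, S) + 2ac·Cov(U, M) + 2bc·Cov(S, M), with a = 2, b = -2.14, c = -5.
= 158 + 264.70088 + 85 + (-68.48) + 84 + 21.4
= 544.62088.

σ²_Y = 544.62088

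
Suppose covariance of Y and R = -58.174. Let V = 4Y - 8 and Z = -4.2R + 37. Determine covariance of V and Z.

covariance of V and Z = a·c·covariance of Y and R = 4·(-4.2)·(-58.174) = 977.3232. Additive constants drop out.

covariance of V and Z = 977.3232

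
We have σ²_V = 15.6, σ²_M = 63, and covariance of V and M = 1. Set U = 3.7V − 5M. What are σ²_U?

σ²_U = a²·σ²_V + b²·σ²_M + 2ab·covariance of V and M with a = 3.7, b = -5.
= 3.7²·15.6 + (-5)²·63 + 2·3.7·(-5)·1
= 213.564 + 1575 + (-37) = 1751.564.

σ²_U = 1751.564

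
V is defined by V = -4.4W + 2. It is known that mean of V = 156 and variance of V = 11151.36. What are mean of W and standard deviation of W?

mean of W = -35, standard deviation of W = 24

From V = -4.4W + 2: mean of V = a·mean of W + b, so mean of W = (mean of V − b)/a = (156 − 2)/(-4.4) = -35.
standard deviation of V = √11151.36 = 105.6.
standard deviation of V = |a|·standard deviation of W, so standard deviation of W = 105.6/|-4.4| = 24.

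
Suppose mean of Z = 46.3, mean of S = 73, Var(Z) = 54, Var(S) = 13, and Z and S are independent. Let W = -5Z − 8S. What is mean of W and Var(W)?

mean of W = -815.5, Var(W) = 2182

mean of W = (-5)·mean of Z + (-8)·mean of S = (-5)·46.3 + (-8)·73 = -815.5.
Var(W) = a²·Var(Z) + b²·Var(S) + 2ab·Cov(Z, S) with a = -5, b = -8.
Independence gives Cov(Z, S) = 0.
= (-5)²·54 + (-8)²·13 + 2·(-5)·(-8)·0
= 1350 + 832 + 0 = 2182.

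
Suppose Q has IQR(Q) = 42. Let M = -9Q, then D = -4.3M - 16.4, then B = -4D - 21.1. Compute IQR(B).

IQR(B) = 6501.6

IQR(M) = |-9|·42 = 378.
IQR(D) = |-4.3|·378 = 1625.4.
IQR(B) = |-4|·1625.4 = 6501.6.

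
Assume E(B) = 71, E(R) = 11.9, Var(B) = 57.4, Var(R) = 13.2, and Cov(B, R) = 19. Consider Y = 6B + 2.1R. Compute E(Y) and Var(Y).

E(Y) = 6·E(B) + 2.1·E(R) = 6·71 + 2.1·11.9 = 450.99.
Var(Y) = a²·Var(B) + b²·Var(R) + 2ab·Cov(B, R) with a = 6, b = 2.1.
= 6²·57.4 + 2.1²·13.2 + 2·6·2.1·19
= 2066.4 + 58.212 + 478.8 = 2603.412.

E(Y) = 450.99, Var(Y) = 2603.412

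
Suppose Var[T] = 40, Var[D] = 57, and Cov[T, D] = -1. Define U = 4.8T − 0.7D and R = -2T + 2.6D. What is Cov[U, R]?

Cov[U, R] = -501.62

By bilinearity, Cov[U, R] = ac·Var[T] + bd·Var[D] + (ad+bc)·Cov[T, D], with a=4.8, b=-0.7, c=-2, d=2.6.
ac·Var[T] = 4.8·(-2)·40 = -384
bd·Var[D] = (-0.7)·2.6·57 = -103.74
(ad+bc)·Cov[T, D] = (13.88)·(-1) = -13.88
Cov[U, R] = -384 + (-103.74) + (-13.88) = -501.62.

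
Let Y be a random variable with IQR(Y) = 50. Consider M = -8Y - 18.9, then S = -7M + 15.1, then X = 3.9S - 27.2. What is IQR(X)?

IQR(M) = |-8|·50 = 400.
IQR(S) = |-7|·400 = 2800.
IQR(X) = |3.9|·2800 = 10920.

IQR(X) = 10920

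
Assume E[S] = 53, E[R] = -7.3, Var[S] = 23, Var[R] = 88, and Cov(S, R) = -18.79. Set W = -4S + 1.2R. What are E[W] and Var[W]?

E[W] = -220.76, Var[W] = 675.104

E[W] = (-4)·E[S] + 1.2·E[R] = (-4)·53 + 1.2·(-7.3) = -220.76.
Var[W] = a²·Var[S] + b²·Var[R] + 2ab·Cov(S, R) with a = -4, b = 1.2.
= (-4)²·23 + 1.2²·88 + 2·(-4)·1.2·(-18.79)
= 368 + 126.72 + 180.384 = 675.104.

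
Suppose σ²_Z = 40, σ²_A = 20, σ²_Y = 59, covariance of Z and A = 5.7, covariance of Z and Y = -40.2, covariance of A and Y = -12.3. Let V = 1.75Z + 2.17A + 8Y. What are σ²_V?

σ²_V = a²·σ²_Z + b²·σ²_A + c²·σ²_Y + 2ab·covariance of Z and A + 2ac·covariance of Z and Y + 2bc·covariance of A and Y, with a = 1.75, b = 2.17, c = 8.
= 122.5 + 94.178 + 3776 + 43.2915 + (-1125.6) + (-427.056)
= 2483.3135.

σ²_V = 2483.3135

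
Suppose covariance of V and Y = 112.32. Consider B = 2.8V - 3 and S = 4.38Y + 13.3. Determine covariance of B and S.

covariance of B and S = a·c·covariance of V and Y = 2.8·4.38·112.32 = 1377.49248. Additive constants drop out.

covariance of B and S = 1377.49248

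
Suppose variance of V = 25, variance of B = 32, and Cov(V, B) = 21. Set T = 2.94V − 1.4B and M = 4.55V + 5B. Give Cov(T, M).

Cov(T, M) = 285.355

By bilinearity, Cov(T, M) = ac·variance of V + bd·variance of B + (ad+bc)·Cov(V, B), with a=2.94, b=-1.4, c=4.55, d=5.
ac·variance of V = 2.94·4.55·25 = 334.425
bd·variance of B = (-1.4)·5·32 = -224
(ad+bc)·Cov(V, B) = (8.33)·21 = 174.93
Cov(T, M) = 334.425 + (-224) + 174.93 = 285.355.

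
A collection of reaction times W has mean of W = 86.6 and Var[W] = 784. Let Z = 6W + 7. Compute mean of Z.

Z = 6W + 7 is linear with a = 6, b = 7.
mean of Z = a·mean of W + b = 6·86.6 + 7 = 526.6.

mean of Z = 526.6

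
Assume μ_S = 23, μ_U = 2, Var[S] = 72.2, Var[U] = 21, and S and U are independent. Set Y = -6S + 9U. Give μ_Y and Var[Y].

μ_Y = (-6)·μ_S + 9·μ_U = (-6)·23 + 9·2 = -120.
Var[Y] = a²·Var[S] + b²·Var[U] + 2ab·Cov(S, U) with a = -6, b = 9.
Independence gives Cov(S, U) = 0.
= (-6)²·72.2 + 9²·21 + 2·(-6)·9·0
= 2599.2 + 1701 + 0 = 4300.2.

μ_Y = -120, Var[Y] = 4300.2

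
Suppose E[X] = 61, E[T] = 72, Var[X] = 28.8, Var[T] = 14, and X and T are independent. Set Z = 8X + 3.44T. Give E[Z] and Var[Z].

E[Z] = 735.68, Var[Z] = 2008.8704

E[Z] = 8·E[X] + 3.44·E[T] = 8·61 + 3.44·72 = 735.68.
Var[Z] = a²·Var[X] + b²·Var[T] + 2ab·covariance of X and T with a = 8, b = 3.44.
Independence gives covariance of X and T = 0.
= 8²·28.8 + 3.44²·14 + 2·8·3.44·0
= 1843.2 + 165.6704 + 0 = 2008.8704.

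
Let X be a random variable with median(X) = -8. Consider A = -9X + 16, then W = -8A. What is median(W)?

median(W) = -704

median(A) = (-9)·(-8) + 16 = 88.
median(W) = (-8)·88 = -704.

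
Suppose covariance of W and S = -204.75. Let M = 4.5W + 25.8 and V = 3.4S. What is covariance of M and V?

covariance of M and V = a·c·covariance of W and S = 4.5·3.4·(-204.75) = -3132.675. Additive constants drop out.

covariance of M and V = -3132.675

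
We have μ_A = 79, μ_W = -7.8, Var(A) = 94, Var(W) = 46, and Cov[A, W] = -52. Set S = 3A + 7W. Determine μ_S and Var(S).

μ_S = 3·μ_A + 7·μ_W = 3·79 + 7·(-7.8) = 182.4.
Var(S) = a²·Var(A) + b²·Var(W) + 2ab·Cov[A, W] with a = 3, b = 7.
= 3²·94 + 7²·46 + 2·3·7·(-52)
= 846 + 2254 + (-2184) = 916.

μ_S = 182.4, Var(S) = 916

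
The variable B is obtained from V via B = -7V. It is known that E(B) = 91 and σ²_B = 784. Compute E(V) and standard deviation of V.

E(V) = -13, standard deviation of V = 4

From B = -7V: E(B) = a·E(V) + b, so E(V) = (E(B) − b)/a = (91 − 0)/(-7) = -13.
standard deviation of B = √784 = 28.
standard deviation of B = |a|·standard deviation of V, so standard deviation of V = 28/|-7| = 4.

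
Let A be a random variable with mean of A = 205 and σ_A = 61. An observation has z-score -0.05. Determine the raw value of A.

A = 201.95

A = mean of A + z·σ_A = 205 + (-0.05)·61 = 201.95.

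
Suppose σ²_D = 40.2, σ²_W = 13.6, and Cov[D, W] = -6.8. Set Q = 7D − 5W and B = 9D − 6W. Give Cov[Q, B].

By bilinearity, Cov[Q, B] = ac·σ²_D + bd·σ²_W + (ad+bc)·Cov[D, W], with a=7, b=-5, c=9, d=-6.
ac·σ²_D = 7·9·40.2 = 2532.6
bd·σ²_W = (-5)·(-6)·13.6 = 408
(ad+bc)·Cov[D, W] = (-87)·(-6.8) = 591.6
Cov[Q, B] = 2532.6 + 408 + 591.6 = 3532.2.

Cov[Q, B] = 3532.2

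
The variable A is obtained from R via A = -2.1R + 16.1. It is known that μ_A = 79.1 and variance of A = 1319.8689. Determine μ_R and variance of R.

μ_R = -30, variance of R = 299.29

From A = -2.1R + 16.1: μ_A = a·μ_R + b, so μ_R = (μ_A − b)/a = (79.1 − 16.1)/(-2.1) = -30.
variance of A = a²·variance of R, so variance of R = 1319.8689/(-2.1)² = 299.29.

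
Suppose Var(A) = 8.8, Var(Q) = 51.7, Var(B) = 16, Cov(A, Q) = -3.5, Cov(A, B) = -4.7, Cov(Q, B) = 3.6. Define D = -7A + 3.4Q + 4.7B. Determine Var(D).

Var(D) = a²·Var(A) + b²·Var(Q) + c²·Var(B) + 2ab·Cov(A, Q) + 2ac·Cov(A, B) + 2bc·Cov(Q, B), with a = -7, b = 3.4, c = 4.7.
= 431.2 + 597.652 + 353.44 + 166.6 + 309.26 + 115.056
= 1973.208.

Var(D) = 1973.208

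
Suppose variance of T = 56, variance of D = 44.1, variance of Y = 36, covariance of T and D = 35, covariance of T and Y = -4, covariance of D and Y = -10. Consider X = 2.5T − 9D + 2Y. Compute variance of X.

variance of X = 2811.1

variance of X = a²·variance of T + b²·variance of D + c²·variance of Y + 2ab·covariance of T and D + 2ac·covariance of T and Y + 2bc·covariance of D and Y, with a = 2.5, b = -9, c = 2.
= 350 + 3572.1 + 144 + (-1575) + (-40) + 360
= 2811.1.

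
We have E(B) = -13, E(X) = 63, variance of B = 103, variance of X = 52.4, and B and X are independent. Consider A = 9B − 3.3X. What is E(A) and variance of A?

E(A) = 9·E(B) + (-3.3)·E(X) = 9·(-13) + (-3.3)·63 = -324.9.
variance of A = a²·variance of B + b²·variance of X + 2ab·Cov(B, X) with a = 9, b = -3.3.
Independence gives Cov(B, X) = 0.
= 9²·103 + (-3.3)²·52.4 + 2·9·(-3.3)·0
= 8343 + 570.636 + 0 = 8913.636.

E(A) = -324.9, variance of A = 8913.636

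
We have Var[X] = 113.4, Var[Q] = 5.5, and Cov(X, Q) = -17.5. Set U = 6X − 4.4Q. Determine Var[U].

Var[U] = 5112.88

Var[U] = a²·Var[X] + b²·Var[Q] + 2ab·Cov(X, Q) with a = 6, b = -4.4.
= 6²·113.4 + (-4.4)²·5.5 + 2·6·(-4.4)·(-17.5)
= 4082.4 + 106.48 + 924 = 5112.88.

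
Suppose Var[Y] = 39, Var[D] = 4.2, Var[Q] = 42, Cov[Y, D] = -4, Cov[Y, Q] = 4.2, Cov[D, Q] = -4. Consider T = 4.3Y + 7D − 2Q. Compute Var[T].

Var[T] = 893.87

Var[T] = a²·Var[Y] + b²·Var[D] + c²·Var[Q] + 2ab·Cov[Y, D] + 2ac·Cov[Y, Q] + 2bc·Cov[D, Q], with a = 4.3, b = 7, c = -2.
= 721.11 + 205.8 + 168 + (-240.8) + (-72.24) + 112
= 893.87.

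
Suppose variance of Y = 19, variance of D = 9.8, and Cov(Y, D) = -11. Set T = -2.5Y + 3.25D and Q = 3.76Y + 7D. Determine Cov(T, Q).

Cov(T, Q) = 102.43

By bilinearity, Cov(T, Q) = ac·variance of Y + bd·variance of D + (ad+bc)·Cov(Y, D), with a=-2.5, b=3.25, c=3.76, d=7.
ac·variance of Y = (-2.5)·3.76·19 = -178.6
bd·variance of D = 3.25·7·9.8 = 222.95
(ad+bc)·Cov(Y, D) = (-5.28)·(-11) = 58.08
Cov(T, Q) = -178.6 + 222.95 + 58.08 = 102.43.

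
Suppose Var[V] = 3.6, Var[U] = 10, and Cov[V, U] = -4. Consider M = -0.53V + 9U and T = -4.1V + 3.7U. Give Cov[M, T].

Cov[M, T] = 496.2668

By bilinearity, Cov[M, T] = ac·Var[V] + bd·Var[U] + (ad+bc)·Cov[V, U], with a=-0.53, b=9, c=-4.1, d=3.7.
ac·Var[V] = (-0.53)·(-4.1)·3.6 = 7.8228
bd·Var[U] = 9·3.7·10 = 333
(ad+bc)·Cov[V, U] = (-38.861)·(-4) = 155.444
Cov[M, T] = 7.8228 + 333 + 155.444 = 496.2668.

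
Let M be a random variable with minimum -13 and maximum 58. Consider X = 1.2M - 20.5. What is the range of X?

Range(X) = 85.2

Range of M = 58 − (-13) = 71.
Range(X) = |a|·Range(M) = |1.2|·71 = 85.2.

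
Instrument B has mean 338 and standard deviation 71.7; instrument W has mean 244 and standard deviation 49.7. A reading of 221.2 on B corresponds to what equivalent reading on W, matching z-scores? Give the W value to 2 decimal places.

z = (221.2 − 338)/71.7 ≈ -1.629.
W = 244 + z·49.7 = 244 + (221.2 − 338)·49.7/71.7 ≈ 163.04.

W = 163.04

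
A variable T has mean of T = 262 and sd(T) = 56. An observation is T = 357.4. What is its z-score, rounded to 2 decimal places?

z = 1.70

z = (T − mean of T) / sd(T) = (357.4 − 262) / 56 ≈ 1.70.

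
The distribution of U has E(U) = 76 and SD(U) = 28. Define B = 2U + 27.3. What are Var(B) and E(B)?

B = 2U + 27.3 is linear with a = 2, b = 27.3.
Var(U) = 28² = 784.
Var(B) = a²·Var(U) = 2²·784 = 3136 (the additive constant 27.3 does not affect variance).
E(B) = a·E(U) + b = 2·76 + 27.3 = 179.3.

Var(B) = 3136, E(B) = 179.3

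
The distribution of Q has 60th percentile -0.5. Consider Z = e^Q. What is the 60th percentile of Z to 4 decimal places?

60th percentile of Z = 0.6065

e^Q is increasing, so P_{60}(Z) = g(P_{60}(Q)) ≈ 0.6065.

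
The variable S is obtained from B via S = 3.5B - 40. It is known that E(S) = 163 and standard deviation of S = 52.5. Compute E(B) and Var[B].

From S = 3.5B - 40: E(S) = a·E(B) + b, so E(B) = (E(S) − b)/a = (163 − (-40))/3.5 = 58.
Var[S] = 52.5² = 2756.25.
Var[S] = a²·Var[B], so Var[B] = 2756.25/3.5² = 225.

E(B) = 58, Var[B] = 225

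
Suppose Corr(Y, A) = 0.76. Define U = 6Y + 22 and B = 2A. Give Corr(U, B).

Corr(U, B) = 0.76

Linear rescalings preserve correlation up to sign; here the slopes 6 and 2 have the same sign, so Corr(U, B) = Corr(Y, A) = 0.76.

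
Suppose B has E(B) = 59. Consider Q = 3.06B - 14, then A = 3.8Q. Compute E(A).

E(A) = 632.852

E(Q) = 3.06·59 + (-14) = 166.54.
E(A) = 3.8·166.54 = 632.852.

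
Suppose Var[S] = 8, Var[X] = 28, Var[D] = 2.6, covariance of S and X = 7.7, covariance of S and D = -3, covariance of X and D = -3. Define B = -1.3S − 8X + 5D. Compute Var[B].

Var[B] = 2309.68

Var[B] = a²·Var[S] + b²·Var[X] + c²·Var[D] + 2ab·covariance of S and X + 2ac·covariance of S and D + 2bc·covariance of X and D, with a = -1.3, b = -8, c = 5.
= 13.52 + 1792 + 65 + 160.16 + 39 + 240
= 2309.68.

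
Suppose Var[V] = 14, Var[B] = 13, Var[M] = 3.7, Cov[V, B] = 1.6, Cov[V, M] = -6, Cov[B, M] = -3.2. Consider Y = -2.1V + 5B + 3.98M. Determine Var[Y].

Var[Y] = 384.68548

Var[Y] = a²·Var[V] + b²·Var[B] + c²·Var[M] + 2ab·Cov[V, B] + 2ac·Cov[V, M] + 2bc·Cov[B, M], with a = -2.1, b = 5, c = 3.98.
= 61.74 + 325 + 58.60948 + (-33.6) + 100.296 + (-127.36)
= 384.68548.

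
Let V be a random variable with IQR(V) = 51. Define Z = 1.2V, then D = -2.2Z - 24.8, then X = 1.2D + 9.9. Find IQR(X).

IQR(X) = 161.568

IQR(Z) = |1.2|·51 = 61.2.
IQR(D) = |-2.2|·61.2 = 134.64.
IQR(X) = |1.2|·134.64 = 161.568.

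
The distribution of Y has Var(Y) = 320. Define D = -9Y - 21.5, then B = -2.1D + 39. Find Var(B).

Var(D) = (-9)²·320 = 25920.
Var(B) = (-2.1)²·25920 = 114307.2.

Var(B) = 114307.2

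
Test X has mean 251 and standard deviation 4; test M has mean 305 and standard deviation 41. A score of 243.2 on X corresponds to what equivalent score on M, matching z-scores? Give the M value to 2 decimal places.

z = (243.2 − 251)/4 = -1.95.
M = 305 + z·41 = 305 + (243.2 − 251)·41/4 = 225.05.

M = 225.05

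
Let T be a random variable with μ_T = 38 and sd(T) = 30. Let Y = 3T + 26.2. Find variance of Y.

variance of Y = 8100

Y = 3T + 26.2 is linear with a = 3, b = 26.2.
variance of T = 30² = 900.
variance of Y = a²·variance of T = 3²·900 = 8100 (the additive constant 26.2 does not affect variance).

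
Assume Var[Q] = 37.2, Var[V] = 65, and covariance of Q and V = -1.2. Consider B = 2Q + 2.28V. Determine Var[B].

Var[B] = 475.752

Var[B] = a²·Var[Q] + b²·Var[V] + 2ab·covariance of Q and V with a = 2, b = 2.28.
= 2²·37.2 + 2.28²·65 + 2·2·2.28·(-1.2)
= 148.8 + 337.896 + (-10.944) = 475.752.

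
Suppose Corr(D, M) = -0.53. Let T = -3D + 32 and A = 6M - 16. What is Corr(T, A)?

Linear rescalings preserve |correlation|; the slopes -3 and 6 have opposite signs, so the correlation flips sign: Corr(T, A) = −Corr(D, M) = 0.53.

Corr(T, A) = 0.53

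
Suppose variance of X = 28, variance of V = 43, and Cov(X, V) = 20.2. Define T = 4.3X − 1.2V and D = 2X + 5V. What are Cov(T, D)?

By bilinearity, Cov(T, D) = ac·variance of X + bd·variance of V + (ad+bc)·Cov(X, V), with a=4.3, b=-1.2, c=2, d=5.
ac·variance of X = 4.3·2·28 = 240.8
bd·variance of V = (-1.2)·5·43 = -258
(ad+bc)·Cov(X, V) = (19.1)·20.2 = 385.82
Cov(T, D) = 240.8 + (-258) + 385.82 = 368.62.

Cov(T, D) = 368.62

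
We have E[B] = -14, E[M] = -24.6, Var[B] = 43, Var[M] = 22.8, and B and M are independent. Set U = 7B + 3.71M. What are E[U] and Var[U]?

E[U] = -189.266, Var[U] = 2420.82148

E[U] = 7·E[B] + 3.71·E[M] = 7·(-14) + 3.71·(-24.6) = -189.266.
Var[U] = a²·Var[B] + b²·Var[M] + 2ab·Cov[B, M] with a = 7, b = 3.71.
Independence gives Cov[B, M] = 0.
= 7²·43 + 3.71²·22.8 + 2·7·3.71·0
= 2107 + 313.82148 + 0 = 2420.82148.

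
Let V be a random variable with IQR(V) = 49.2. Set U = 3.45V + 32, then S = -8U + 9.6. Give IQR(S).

IQR(U) = |3.45|·49.2 = 169.74.
IQR(S) = |-8|·169.74 = 1357.92.

IQR(S) = 1357.92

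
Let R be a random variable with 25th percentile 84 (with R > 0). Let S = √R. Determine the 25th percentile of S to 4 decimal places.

√R is increasing, so P_{25}(S) = g(P_{25}(R)) ≈ 9.1652.

25th percentile of S = 9.1652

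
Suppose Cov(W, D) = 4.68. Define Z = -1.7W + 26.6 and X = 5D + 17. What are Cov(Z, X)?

Cov(Z, X) = a·c·Cov(W, D) = (-1.7)·5·4.68 = -39.78. Additive constants drop out.

Cov(Z, X) = -39.78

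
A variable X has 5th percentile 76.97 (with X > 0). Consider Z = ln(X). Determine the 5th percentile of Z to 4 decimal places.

ln(X) is increasing, so P_{5}(Z) = g(P_{5}(X)) ≈ 4.3434.

5th percentile of Z = 4.3434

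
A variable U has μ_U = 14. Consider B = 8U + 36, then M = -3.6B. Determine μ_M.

μ_B = 8·14 + 36 = 148.
μ_M = (-3.6)·148 = -532.8.

μ_M = -532.8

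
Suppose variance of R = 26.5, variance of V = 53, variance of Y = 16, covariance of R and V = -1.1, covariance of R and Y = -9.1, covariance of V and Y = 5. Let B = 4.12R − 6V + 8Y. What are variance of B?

variance of B = 2356.3336

variance of B = a²·variance of R + b²·variance of V + c²·variance of Y + 2ab·covariance of R and V + 2ac·covariance of R and Y + 2bc·covariance of V and Y, with a = 4.12, b = -6, c = 8.
= 449.8216 + 1908 + 1024 + 54.384 + (-599.872) + (-480)
= 2356.3336.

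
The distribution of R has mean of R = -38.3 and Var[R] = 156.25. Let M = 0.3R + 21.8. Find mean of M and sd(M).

mean of M = 10.31, sd(M) = 3.75

M = 0.3R + 21.8 is linear with a = 0.3, b = 21.8.
mean of M = a·mean of R + b = 0.3·(-38.3) + 21.8 = 10.31.
sd(R) = √156.25 = 12.5.
sd(M) = |a|·sd(R) = |0.3|·12.5 = 3.75.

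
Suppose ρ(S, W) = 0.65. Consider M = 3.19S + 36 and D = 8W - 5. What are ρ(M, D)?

ρ(M, D) = 0.65

Linear rescalings preserve correlation up to sign; here the slopes 3.19 and 8 have the same sign, so ρ(M, D) = ρ(S, W) = 0.65.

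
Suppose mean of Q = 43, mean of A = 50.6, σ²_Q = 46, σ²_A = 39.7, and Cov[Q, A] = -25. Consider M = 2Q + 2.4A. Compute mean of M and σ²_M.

mean of M = 207.44, σ²_M = 172.672

mean of M = 2·mean of Q + 2.4·mean of A = 2·43 + 2.4·50.6 = 207.44.
σ²_M = a²·σ²_Q + b²·σ²_A + 2ab·Cov[Q, A] with a = 2, b = 2.4.
= 2²·46 + 2.4²·39.7 + 2·2·2.4·(-25)
= 184 + 228.672 + (-240) = 172.672.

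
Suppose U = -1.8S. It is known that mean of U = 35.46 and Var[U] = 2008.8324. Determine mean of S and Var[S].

mean of S = -19.7, Var[S] = 620.01

From U = -1.8S: mean of U = a·mean of S + b, so mean of S = (mean of U − b)/a = (35.46 − 0)/(-1.8) = -19.7.
Var[U] = a²·Var[S], so Var[S] = 2008.8324/(-1.8)² = 620.01.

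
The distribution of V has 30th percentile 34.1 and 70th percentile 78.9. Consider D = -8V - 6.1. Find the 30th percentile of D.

30th percentile of D = -637.3

Since a = -8 < 0 the transformation is decreasing, reversing order: the 30th percentile of D corresponds to the 70th percentile of V.
So P_{30}(D) = a·P_{70}(V) + b = (-8)·78.9 + (-6.1) = -637.3.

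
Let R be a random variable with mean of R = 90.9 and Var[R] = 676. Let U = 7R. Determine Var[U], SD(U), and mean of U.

Var[U] = 33124, SD(U) = 182, mean of U = 636.3

U = 7R is linear with a = 7, b = 0.
Var[U] = a²·Var[R] = 7²·676 = 33124.
SD(R) = √676 = 26.
SD(U) = |a|·SD(R) = |7|·26 = 182.
mean of U = a·mean of R + b = 7·90.9 = 636.3.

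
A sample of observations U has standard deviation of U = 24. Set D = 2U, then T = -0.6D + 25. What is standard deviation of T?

standard deviation of T = 28.8

standard deviation of D = |2|·24 = 48.
standard deviation of T = |-0.6|·48 = 28.8.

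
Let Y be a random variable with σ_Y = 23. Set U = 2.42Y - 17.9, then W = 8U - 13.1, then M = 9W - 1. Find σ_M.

σ_M = 4007.52

σ_U = |2.42|·23 = 55.66.
σ_W = |8|·55.66 = 445.28.
σ_M = |9|·445.28 = 4007.52.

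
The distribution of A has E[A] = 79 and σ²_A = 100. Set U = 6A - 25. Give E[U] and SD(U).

E[U] = 449, SD(U) = 60

U = 6A - 25 is linear with a = 6, b = -25.
E[U] = a·E[A] + b = 6·79 + (-25) = 449.
SD(A) = √100 = 10.
SD(U) = |a|·SD(A) = |6|·10 = 60.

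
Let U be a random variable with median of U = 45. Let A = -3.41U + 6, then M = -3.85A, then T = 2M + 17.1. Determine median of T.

median of T = 1152.465

median of A = (-3.41)·45 + 6 = -147.45.
median of M = (-3.85)·(-147.45) = 567.6825.
median of T = 2·567.6825 + 17.1 = 1152.465.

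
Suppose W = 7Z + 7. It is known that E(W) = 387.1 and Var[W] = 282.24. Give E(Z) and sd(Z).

E(Z) = 54.3, sd(Z) = 2.4

From W = 7Z + 7: E(W) = a·E(Z) + b, so E(Z) = (E(W) − b)/a = (387.1 − 7)/7 = 54.3.
sd(W) = √282.24 = 16.8.
sd(W) = |a|·sd(Z), so sd(Z) = 16.8/|7| = 2.4.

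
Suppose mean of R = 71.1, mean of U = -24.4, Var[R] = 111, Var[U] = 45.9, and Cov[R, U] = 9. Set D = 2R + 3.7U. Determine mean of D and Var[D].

mean of D = 51.92, Var[D] = 1205.571

mean of D = 2·mean of R + 3.7·mean of U = 2·71.1 + 3.7·(-24.4) = 51.92.
Var[D] = a²·Var[R] + b²·Var[U] + 2ab·Cov[R, U] with a = 2, b = 3.7.
= 2²·111 + 3.7²·45.9 + 2·2·3.7·9
= 444 + 628.371 + 133.2 = 1205.571.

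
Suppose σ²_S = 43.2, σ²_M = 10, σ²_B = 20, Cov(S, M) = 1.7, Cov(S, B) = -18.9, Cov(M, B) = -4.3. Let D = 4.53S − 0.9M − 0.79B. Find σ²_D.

σ²_D = 1022.38334

σ²_D = a²·σ²_S + b²·σ²_M + c²·σ²_B + 2ab·Cov(S, M) + 2ac·Cov(S, B) + 2bc·Cov(M, B), with a = 4.53, b = -0.9, c = -0.79.
= 886.50288 + 8.1 + 12.482 + (-13.8618) + 135.27486 + (-6.1146)
= 1022.38334.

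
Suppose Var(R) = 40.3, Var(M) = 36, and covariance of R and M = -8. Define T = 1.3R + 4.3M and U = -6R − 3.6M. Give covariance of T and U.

covariance of T and U = -627.78

By bilinearity, covariance of T and U = ac·Var(R) + bd·Var(M) + (ad+bc)·covariance of R and M, with a=1.3, b=4.3, c=-6, d=-3.6.
ac·Var(R) = 1.3·(-6)·40.3 = -314.34
bd·Var(M) = 4.3·(-3.6)·36 = -557.28
(ad+bc)·covariance of R and M = (-30.48)·(-8) = 243.84
covariance of T and U = -314.34 + (-557.28) + 243.84 = -627.78.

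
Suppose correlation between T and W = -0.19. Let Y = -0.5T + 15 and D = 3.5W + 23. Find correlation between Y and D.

Linear rescalings preserve |correlation|; the slopes -0.5 and 3.5 have opposite signs, so the correlation flips sign: correlation between Y and D = −correlation between T and W = 0.19.

correlation between Y and D = 0.19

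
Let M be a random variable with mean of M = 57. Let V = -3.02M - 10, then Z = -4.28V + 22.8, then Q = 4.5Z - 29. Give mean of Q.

mean of V = (-3.02)·57 + (-10) = -182.14.
mean of Z = (-4.28)·(-182.14) + 22.8 = 802.3592.
mean of Q = 4.5·802.3592 + (-29) = 3581.6164.

mean of Q = 3581.6164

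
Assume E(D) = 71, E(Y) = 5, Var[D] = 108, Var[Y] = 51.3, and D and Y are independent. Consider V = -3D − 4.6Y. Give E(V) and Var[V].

E(V) = -236, Var[V] = 2057.508

E(V) = (-3)·E(D) + (-4.6)·E(Y) = (-3)·71 + (-4.6)·5 = -236.
Var[V] = a²·Var[D] + b²·Var[Y] + 2ab·Cov[D, Y] with a = -3, b = -4.6.
Independence gives Cov[D, Y] = 0.
= (-3)²·108 + (-4.6)²·51.3 + 2·(-3)·(-4.6)·0
= 972 + 1085.508 + 0 = 2057.508.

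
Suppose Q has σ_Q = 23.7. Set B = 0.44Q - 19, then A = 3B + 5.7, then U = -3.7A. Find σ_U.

σ_B = |0.44|·23.7 = 10.428.
σ_A = |3|·10.428 = 31.284.
σ_U = |-3.7|·31.284 = 115.7508.

σ_U = 115.7508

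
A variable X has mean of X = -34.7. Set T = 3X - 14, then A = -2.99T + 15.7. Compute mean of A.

mean of T = 3·(-34.7) + (-14) = -118.1.
mean of A = (-2.99)·(-118.1) + 15.7 = 368.819.

mean of A = 368.819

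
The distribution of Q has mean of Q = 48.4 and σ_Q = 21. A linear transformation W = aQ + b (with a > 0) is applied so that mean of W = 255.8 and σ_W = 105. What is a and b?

σ_W = a·σ_Q (a > 0), so a = 105/21 = 5.
mean of W = a·mean of Q + b, so b = 255.8 − 5·48.4 = 13.8.

a = 5, b = 13.8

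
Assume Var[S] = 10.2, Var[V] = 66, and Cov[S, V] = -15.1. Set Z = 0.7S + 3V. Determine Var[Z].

Var[Z] = 535.578

Var[Z] = a²·Var[S] + b²·Var[V] + 2ab·Cov[S, V] with a = 0.7, b = 3.
= 0.7²·10.2 + 3²·66 + 2·0.7·3·(-15.1)
= 4.998 + 594 + (-63.42) = 535.578.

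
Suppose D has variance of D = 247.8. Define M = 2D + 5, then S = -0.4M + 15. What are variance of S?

variance of S = 158.592

variance of M = 2²·247.8 = 991.2.
variance of S = (-0.4)²·991.2 = 158.592.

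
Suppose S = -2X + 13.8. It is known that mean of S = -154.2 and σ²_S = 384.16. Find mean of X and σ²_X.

From S = -2X + 13.8: mean of S = a·mean of X + b, so mean of X = (mean of S − b)/a = (-154.2 − 13.8)/(-2) = 84.
σ²_S = a²·σ²_X, so σ²_X = 384.16/(-2)² = 96.04.

mean of X = 84, σ²_X = 96.04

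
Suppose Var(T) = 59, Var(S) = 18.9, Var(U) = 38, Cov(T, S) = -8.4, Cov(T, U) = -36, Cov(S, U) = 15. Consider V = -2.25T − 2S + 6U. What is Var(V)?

Var(V) = 2278.6875

Var(V) = a²·Var(T) + b²·Var(S) + c²·Var(U) + 2ab·Cov(T, S) + 2ac·Cov(T, U) + 2bc·Cov(S, U), with a = -2.25, b = -2, c = 6.
= 298.6875 + 75.6 + 1368 + (-75.6) + 972 + (-360)
= 2278.6875.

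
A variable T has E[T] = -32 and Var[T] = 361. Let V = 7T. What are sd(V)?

sd(V) = 133

V = 7T is linear with a = 7, b = 0.
sd(T) = √361 = 19.
sd(V) = |a|·sd(T) = |7|·19 = 133.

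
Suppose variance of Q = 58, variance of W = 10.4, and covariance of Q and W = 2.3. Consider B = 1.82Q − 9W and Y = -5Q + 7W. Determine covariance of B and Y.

covariance of B and Y = -1050.198

By bilinearity, covariance of B and Y = ac·variance of Q + bd·variance of W + (ad+bc)·covariance of Q and W, with a=1.82, b=-9, c=-5, d=7.
ac·variance of Q = 1.82·(-5)·58 = -527.8
bd·variance of W = (-9)·7·10.4 = -655.2
(ad+bc)·covariance of Q and W = (57.74)·2.3 = 132.802
covariance of B and Y = -527.8 + (-655.2) + 132.802 = -1050.198.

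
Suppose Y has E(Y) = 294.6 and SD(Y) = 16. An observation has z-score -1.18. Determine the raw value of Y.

Y = E(Y) + z·SD(Y) = 294.6 + (-1.18)·16 = 275.72.

Y = 275.72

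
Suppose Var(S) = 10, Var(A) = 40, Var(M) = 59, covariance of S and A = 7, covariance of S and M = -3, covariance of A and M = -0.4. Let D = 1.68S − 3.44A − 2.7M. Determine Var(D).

Var(D) = a²·Var(S) + b²·Var(A) + c²·Var(M) + 2ab·covariance of S and A + 2ac·covariance of S and M + 2bc·covariance of A and M, with a = 1.68, b = -3.44, c = -2.7.
= 28.224 + 473.344 + 430.11 + (-80.9088) + 27.216 + (-7.4304)
= 870.5548.

Var(D) = 870.5548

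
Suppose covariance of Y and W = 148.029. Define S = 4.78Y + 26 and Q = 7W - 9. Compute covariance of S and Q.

covariance of S and Q = 4953.05034

covariance of S and Q = a·c·covariance of Y and W = 4.78·7·148.029 = 4953.05034. Additive constants drop out.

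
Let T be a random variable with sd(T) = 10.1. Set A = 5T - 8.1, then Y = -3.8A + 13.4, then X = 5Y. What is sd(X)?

sd(A) = |5|·10.1 = 50.5.
sd(Y) = |-3.8|·50.5 = 191.9.
sd(X) = |5|·191.9 = 959.5.

sd(X) = 959.5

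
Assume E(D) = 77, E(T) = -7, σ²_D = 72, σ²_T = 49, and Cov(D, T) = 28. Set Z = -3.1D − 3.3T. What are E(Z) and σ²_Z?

E(Z) = -215.6, σ²_Z = 1798.41

E(Z) = (-3.1)·E(D) + (-3.3)·E(T) = (-3.1)·77 + (-3.3)·(-7) = -215.6.
σ²_Z = a²·σ²_D + b²·σ²_T + 2ab·Cov(D, T) with a = -3.1, b = -3.3.
= (-3.1)²·72 + (-3.3)²·49 + 2·(-3.1)·(-3.3)·28
= 691.92 + 533.61 + 572.88 = 1798.41.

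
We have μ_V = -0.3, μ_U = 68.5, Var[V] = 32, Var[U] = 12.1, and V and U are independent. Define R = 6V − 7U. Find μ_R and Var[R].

μ_R = 6·μ_V + (-7)·μ_U = 6·(-0.3) + (-7)·68.5 = -481.3.
Var[R] = a²·Var[V] + b²·Var[U] + 2ab·covariance of V and U with a = 6, b = -7.
Independence gives covariance of V and U = 0.
= 6²·32 + (-7)²·12.1 + 2·6·(-7)·0
= 1152 + 592.9 + 0 = 1744.9.

μ_R = -481.3, Var[R] = 1744.9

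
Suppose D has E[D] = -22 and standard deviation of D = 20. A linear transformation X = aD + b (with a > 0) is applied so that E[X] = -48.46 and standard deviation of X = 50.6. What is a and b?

a = 2.53, b = 7.2

standard deviation of X = a·standard deviation of D (a > 0), so a = 50.6/20 = 2.53.
E[X] = a·E[D] + b, so b = -48.46 − 2.53·(-22) = 7.2.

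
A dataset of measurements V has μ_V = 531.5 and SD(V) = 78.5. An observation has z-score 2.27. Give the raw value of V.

V = μ_V + z·SD(V) = 531.5 + 2.27·78.5 = 709.695.

V = 709.695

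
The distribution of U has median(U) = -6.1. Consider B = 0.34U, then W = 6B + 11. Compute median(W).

median(B) = 0.34·(-6.1) = -2.074.
median(W) = 6·(-2.074) + 11 = -1.444.

median(W) = -1.444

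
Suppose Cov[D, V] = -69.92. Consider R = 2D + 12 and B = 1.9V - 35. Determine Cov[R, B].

Cov[R, B] = a·c·Cov[D, V] = 2·1.9·(-69.92) = -265.696. Additive constants drop out.

Cov[R, B] = -265.696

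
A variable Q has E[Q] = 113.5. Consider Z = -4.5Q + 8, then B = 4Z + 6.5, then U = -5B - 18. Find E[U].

E[U] = 10004.5

E[Z] = (-4.5)·113.5 + 8 = -502.75.
E[B] = 4·(-502.75) + 6.5 = -2004.5.
E[U] = (-5)·(-2004.5) + (-18) = 10004.5.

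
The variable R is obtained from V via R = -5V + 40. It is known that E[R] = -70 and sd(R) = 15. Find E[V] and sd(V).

E[V] = 22, sd(V) = 3

From R = -5V + 40: E[R] = a·E[V] + b, so E[V] = (E[R] − b)/a = (-70 − 40)/(-5) = 22.
sd(R) = |a|·sd(V), so sd(V) = 15/|-5| = 3.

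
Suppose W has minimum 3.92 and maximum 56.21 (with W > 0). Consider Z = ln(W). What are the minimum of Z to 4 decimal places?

min(Z) = 1.3661

ln(W) is increasing on this domain, so min(Z) comes from min(W) = 3.92: min(Z) = ln(3.92) ≈ 1.3661.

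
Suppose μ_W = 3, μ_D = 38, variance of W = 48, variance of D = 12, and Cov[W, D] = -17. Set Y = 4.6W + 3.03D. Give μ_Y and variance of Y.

μ_Y = 128.94, variance of Y = 651.9588

μ_Y = 4.6·μ_W + 3.03·μ_D = 4.6·3 + 3.03·38 = 128.94.
variance of Y = a²·variance of W + b²·variance of D + 2ab·Cov[W, D] with a = 4.6, b = 3.03.
= 4.6²·48 + 3.03²·12 + 2·4.6·3.03·(-17)
= 1015.68 + 110.1708 + (-473.892) = 651.9588.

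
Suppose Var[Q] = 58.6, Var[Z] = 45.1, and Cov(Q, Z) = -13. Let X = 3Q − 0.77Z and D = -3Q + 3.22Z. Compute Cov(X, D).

Cov(X, D) = -794.83094

By bilinearity, Cov(X, D) = ac·Var[Q] + bd·Var[Z] + (ad+bc)·Cov(Q, Z), with a=3, b=-0.77, c=-3, d=3.22.
ac·Var[Q] = 3·(-3)·58.6 = -527.4
bd·Var[Z] = (-0.77)·3.22·45.1 = -111.82094
(ad+bc)·Cov(Q, Z) = (11.97)·(-13) = -155.61
Cov(X, D) = -527.4 + (-111.82094) + (-155.61) = -794.83094.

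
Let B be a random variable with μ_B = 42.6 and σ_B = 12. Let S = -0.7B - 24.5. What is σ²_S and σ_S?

S = -0.7B - 24.5 is linear with a = -0.7, b = -24.5.
σ²_B = 12² = 144.
σ²_S = a²·σ²_B = (-0.7)²·144 = 70.56 (the additive constant -24.5 does not affect variance).
σ_S = |a|·σ_B = |-0.7|·12 = 8.4.

σ²_S = 70.56, σ_S = 8.4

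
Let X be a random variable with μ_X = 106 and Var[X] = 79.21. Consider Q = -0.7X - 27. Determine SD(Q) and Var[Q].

SD(Q) = 6.23, Var[Q] = 38.8129

Q = -0.7X - 27 is linear with a = -0.7, b = -27.
SD(X) = √79.21 = 8.9.
SD(Q) = |a|·SD(X) = |-0.7|·8.9 = 6.23.
Var[Q] = a²·Var[X] = (-0.7)²·79.21 = 38.8129 (the additive constant -27 does not affect variance).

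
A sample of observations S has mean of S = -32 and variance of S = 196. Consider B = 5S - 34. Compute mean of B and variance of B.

mean of B = -194, variance of B = 4900

B = 5S - 34 is linear with a = 5, b = -34.
mean of B = a·mean of S + b = 5·(-32) + (-34) = -194.
variance of B = a²·variance of S = 5²·196 = 4900 (the additive constant -34 does not affect variance).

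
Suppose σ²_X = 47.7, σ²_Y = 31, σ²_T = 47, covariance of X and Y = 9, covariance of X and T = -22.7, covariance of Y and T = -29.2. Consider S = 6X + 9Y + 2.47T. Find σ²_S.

σ²_S = 3515.8823

σ²_S = a²·σ²_X + b²·σ²_Y + c²·σ²_T + 2ab·covariance of X and Y + 2ac·covariance of X and T + 2bc·covariance of Y and T, with a = 6, b = 9, c = 2.47.
= 1717.2 + 2511 + 286.7423 + 972 + (-672.828) + (-1298.232)
= 3515.8823.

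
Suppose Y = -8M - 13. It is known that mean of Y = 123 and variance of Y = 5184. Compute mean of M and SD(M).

mean of M = -17, SD(M) = 9

From Y = -8M - 13: mean of Y = a·mean of M + b, so mean of M = (mean of Y − b)/a = (123 − (-13))/(-8) = -17.
SD(Y) = √5184 = 72.
SD(Y) = |a|·SD(M), so SD(M) = 72/|-8| = 9.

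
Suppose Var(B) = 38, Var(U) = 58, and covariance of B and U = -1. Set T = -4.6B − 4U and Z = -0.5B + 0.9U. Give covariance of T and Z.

covariance of T and Z = -119.26

By bilinearity, covariance of T and Z = ac·Var(B) + bd·Var(U) + (ad+bc)·covariance of B and U, with a=-4.6, b=-4, c=-0.5, d=0.9.
ac·Var(B) = (-4.6)·(-0.5)·38 = 87.4
bd·Var(U) = (-4)·0.9·58 = -208.8
(ad+bc)·covariance of B and U = (-2.14)·(-1) = 2.14
covariance of T and Z = 87.4 + (-208.8) + 2.14 = -119.26.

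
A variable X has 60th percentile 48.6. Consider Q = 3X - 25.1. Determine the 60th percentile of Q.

60th percentile of Q = 120.7

Since a = 3 > 0 the transformation is increasing, so the 60th percentile of Q = a·(P_{60} of X) + b = 3·48.6 + (-25.1) = 120.7.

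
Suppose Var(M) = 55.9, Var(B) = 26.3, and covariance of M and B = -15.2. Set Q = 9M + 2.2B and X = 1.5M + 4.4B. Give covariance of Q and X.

covariance of Q and X = 357.154

By bilinearity, covariance of Q and X = ac·Var(M) + bd·Var(B) + (ad+bc)·covariance of M and B, with a=9, b=2.2, c=1.5, d=4.4.
ac·Var(M) = 9·1.5·55.9 = 754.65
bd·Var(B) = 2.2·4.4·26.3 = 254.584
(ad+bc)·covariance of M and B = (42.9)·(-15.2) = -652.08
covariance of Q and X = 754.65 + 254.584 + (-652.08) = 357.154.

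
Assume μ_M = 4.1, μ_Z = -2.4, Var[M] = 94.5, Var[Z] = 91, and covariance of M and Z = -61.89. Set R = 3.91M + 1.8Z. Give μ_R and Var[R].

μ_R = 3.91·μ_M + 1.8·μ_Z = 3.91·4.1 + 1.8·(-2.4) = 11.711.
Var[R] = a²·Var[M] + b²·Var[Z] + 2ab·covariance of M and Z with a = 3.91, b = 1.8.
= 3.91²·94.5 + 1.8²·91 + 2·3.91·1.8·(-61.89)
= 1444.72545 + 294.84 + (-871.16364) = 868.40181.

μ_R = 11.711, Var[R] = 868.40181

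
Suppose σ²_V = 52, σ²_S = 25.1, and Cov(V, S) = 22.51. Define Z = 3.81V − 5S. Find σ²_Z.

σ²_Z = 524.7062

σ²_Z = a²·σ²_V + b²·σ²_S + 2ab·Cov(V, S) with a = 3.81, b = -5.
= 3.81²·52 + (-5)²·25.1 + 2·3.81·(-5)·22.51
= 754.8372 + 627.5 + (-857.631) = 524.7062.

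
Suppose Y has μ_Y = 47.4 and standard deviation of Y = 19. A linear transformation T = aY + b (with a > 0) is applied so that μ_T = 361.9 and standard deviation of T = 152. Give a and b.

a = 8, b = -17.3

standard deviation of T = a·standard deviation of Y (a > 0), so a = 152/19 = 8.
μ_T = a·μ_Y + b, so b = 361.9 − 8·47.4 = -17.3.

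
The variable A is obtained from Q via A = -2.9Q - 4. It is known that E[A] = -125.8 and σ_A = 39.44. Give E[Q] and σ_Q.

E[Q] = 42, σ_Q = 13.6

From A = -2.9Q - 4: E[A] = a·E[Q] + b, so E[Q] = (E[A] − b)/a = (-125.8 − (-4))/(-2.9) = 42.
σ_A = |a|·σ_Q, so σ_Q = 39.44/|-2.9| = 13.6.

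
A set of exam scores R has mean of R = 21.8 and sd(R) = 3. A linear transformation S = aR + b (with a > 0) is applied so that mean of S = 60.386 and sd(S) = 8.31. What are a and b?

a = 2.77, b = 0

sd(S) = a·sd(R) (a > 0), so a = 8.31/3 = 2.77.
mean of S = a·mean of R + b, so b = 60.386 − 2.77·21.8 = 0.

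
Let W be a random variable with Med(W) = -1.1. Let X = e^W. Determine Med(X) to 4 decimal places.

e^W is monotone on this domain, so Med(X) = exp(-1.1) ≈ 0.3329.

Med(X) = 0.3329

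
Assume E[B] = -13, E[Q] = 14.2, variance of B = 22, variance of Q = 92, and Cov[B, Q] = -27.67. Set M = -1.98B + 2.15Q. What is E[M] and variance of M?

E[M] = 56.27, variance of M = 747.10118

E[M] = (-1.98)·E[B] + 2.15·E[Q] = (-1.98)·(-13) + 2.15·14.2 = 56.27.
variance of M = a²·variance of B + b²·variance of Q + 2ab·Cov[B, Q] with a = -1.98, b = 2.15.
= (-1.98)²·22 + 2.15²·92 + 2·(-1.98)·2.15·(-27.67)
= 86.2488 + 425.27 + 235.58238 = 747.10118.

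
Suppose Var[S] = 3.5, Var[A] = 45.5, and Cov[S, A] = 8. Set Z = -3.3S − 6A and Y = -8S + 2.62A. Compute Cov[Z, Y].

By bilinearity, Cov[Z, Y] = ac·Var[S] + bd·Var[A] + (ad+bc)·Cov[S, A], with a=-3.3, b=-6, c=-8, d=2.62.
ac·Var[S] = (-3.3)·(-8)·3.5 = 92.4
bd·Var[A] = (-6)·2.62·45.5 = -715.26
(ad+bc)·Cov[S, A] = (39.354)·8 = 314.832
Cov[Z, Y] = 92.4 + (-715.26) + 314.832 = -308.028.

Cov[Z, Y] = -308.028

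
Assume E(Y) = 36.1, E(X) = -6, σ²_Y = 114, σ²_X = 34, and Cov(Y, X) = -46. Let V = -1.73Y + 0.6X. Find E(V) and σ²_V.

E(V) = (-1.73)·E(Y) + 0.6·E(X) = (-1.73)·36.1 + 0.6·(-6) = -66.053.
σ²_V = a²·σ²_Y + b²·σ²_X + 2ab·Cov(Y, X) with a = -1.73, b = 0.6.
= (-1.73)²·114 + 0.6²·34 + 2·(-1.73)·0.6·(-46)
= 341.1906 + 12.24 + 95.496 = 448.9266.

E(V) = -66.053, σ²_V = 448.9266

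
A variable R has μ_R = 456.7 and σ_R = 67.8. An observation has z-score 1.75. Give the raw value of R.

R = 575.35

R = μ_R + z·σ_R = 456.7 + 1.75·67.8 = 575.35.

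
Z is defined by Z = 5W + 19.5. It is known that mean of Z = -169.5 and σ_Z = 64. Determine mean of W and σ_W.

mean of W = -37.8, σ_W = 12.8

From Z = 5W + 19.5: mean of Z = a·mean of W + b, so mean of W = (mean of Z − b)/a = (-169.5 − 19.5)/5 = -37.8.
σ_Z = |a|·σ_W, so σ_W = 64/|5| = 12.8.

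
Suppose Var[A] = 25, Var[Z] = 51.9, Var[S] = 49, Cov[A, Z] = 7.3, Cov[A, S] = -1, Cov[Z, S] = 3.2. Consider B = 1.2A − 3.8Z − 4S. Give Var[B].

Var[B] = 1609.74

Var[B] = a²·Var[A] + b²·Var[Z] + c²·Var[S] + 2ab·Cov[A, Z] + 2ac·Cov[A, S] + 2bc·Cov[Z, S], with a = 1.2, b = -3.8, c = -4.
= 36 + 749.436 + 784 + (-66.576) + 9.6 + 97.28
= 1609.74.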